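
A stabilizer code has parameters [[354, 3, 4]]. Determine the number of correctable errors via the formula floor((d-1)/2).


Code parameters: [[354, 3, 4]], distance d = 4.
Number of correctable errors = floor((d-1)/2)
= floor((4 - 1)/2)
= floor(3/2)
= 1

1


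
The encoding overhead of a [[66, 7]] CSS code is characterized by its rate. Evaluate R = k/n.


Code rate R = k/n
= 7/66
= 0.1061

0.1061


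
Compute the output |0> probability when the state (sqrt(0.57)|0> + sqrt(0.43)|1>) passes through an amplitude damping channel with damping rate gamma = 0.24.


For amplitude damping with parameter gamma on state sqrt(a)|0> + sqrt(b)|1>:
alpha^2 = 0.57, beta^2 = 0.43
P(|0>) = alpha^2 + gamma * beta^2
= 0.57 + 0.24 * 0.43
= 0.57 + 0.1032
= 0.6732

0.6732


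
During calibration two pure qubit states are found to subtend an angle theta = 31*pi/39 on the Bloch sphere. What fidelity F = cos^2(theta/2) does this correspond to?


For states separated by angle theta on Bloch sphere:
F = cos^2(theta/2)
theta = 31*pi/39 = 2.4972
theta/2 = 1.2486
cos(theta/2) = 0.3167
F = 0.1003

0.1003


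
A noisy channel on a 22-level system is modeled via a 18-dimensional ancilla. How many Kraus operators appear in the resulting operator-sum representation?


Tracing out the environment in an orthonormal basis {|i>_E} gives Kraus operators K_i = <i|_E U |0>_E.
Number of Kraus operators = dim(H_env) = d_env
= 18

18


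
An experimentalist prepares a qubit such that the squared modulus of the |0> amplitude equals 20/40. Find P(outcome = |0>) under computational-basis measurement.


|alpha|^2 = 20/40 = 0.5000
|beta|^2 = 1 - 20/40 = 20/40 = 0.5000
P(|0>) = |alpha|^2 = 0.5000

0.5000


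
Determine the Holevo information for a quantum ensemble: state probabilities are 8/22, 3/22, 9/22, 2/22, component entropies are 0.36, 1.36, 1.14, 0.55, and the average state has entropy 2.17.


chi = S(rho) - sum_i p_i * S(rho_i)
Weighted entropy = 8/22 * 0.36 + 3/22 * 1.36 + 9/22 * 1.14 + 2/22 * 0.55
= 0.8327
chi = 2.17 - 0.8327
= 1.3373

1.3373


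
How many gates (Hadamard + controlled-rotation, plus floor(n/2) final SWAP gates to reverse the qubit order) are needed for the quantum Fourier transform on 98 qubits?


Hadamard gates: 98
Controlled rotations: n*(n-1)/2 = 98*97/2 = 4753
SWAP gates: floor(n/2) = floor(98/2) = 49
Total = 98 + 4753 + 49
= 4900

4900


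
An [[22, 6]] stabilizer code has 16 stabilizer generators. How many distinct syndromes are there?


Each stabilizer generator gives a binary (+1 or -1) measurement outcome.
With 16 independent generators:
Total syndromes = 2^16
= 65536

65536


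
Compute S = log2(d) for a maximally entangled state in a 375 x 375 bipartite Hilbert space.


For a maximally entangled state in d x d:
S = log2(d) = log2(375)
= 8.5507

8.5507


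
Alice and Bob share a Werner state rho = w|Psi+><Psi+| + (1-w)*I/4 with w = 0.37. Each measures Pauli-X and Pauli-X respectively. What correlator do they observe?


|Psi+> = (|01> + |10>)/sqrt(2)
For the pure Bell state, <X_A X_B> = +1 (Bell-state Pauli correlator).
The maximally-mixed part I/4 has tr(I/4 * P tensor P) = 0 for any traceless Pauli P.
So <X_A X_B>_rho = w * (+1) + (1 - w) * 0
= 0.37 * (+1)
= 0.3700

0.3700


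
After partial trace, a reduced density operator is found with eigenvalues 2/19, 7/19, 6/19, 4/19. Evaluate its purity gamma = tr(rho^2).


tr(rho^2) = sum of eigenvalues squared
= (2/19)^2 + (7/19)^2 + (6/19)^2 + (4/19)^2
= (4 + 49 + 36 + 16) / 361
= 105/361
= 0.2909

0.2909


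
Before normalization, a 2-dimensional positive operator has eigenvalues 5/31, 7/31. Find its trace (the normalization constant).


tr(M) = sum of eigenvalues
= 5/31 + 7/31
= 12/31
= 0.3871

0.3871


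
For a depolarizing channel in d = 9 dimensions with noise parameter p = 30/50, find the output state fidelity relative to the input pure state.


F = (1-p) + p/d
= (1 - 0.6000) + 0.6000/9
= 0.4000 + 0.0667
= 0.4667

0.4667


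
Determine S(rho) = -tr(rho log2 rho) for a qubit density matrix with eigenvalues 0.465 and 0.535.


S = -p*log2(p) - (1-p)*log2(1-p)
p = 0.4650, 1-p = 0.5350
= -0.4650 * log2(0.4650) - 0.5350 * log2(0.5350)
= -(-0.5137) - (-0.4828)
= 0.9965

0.9965


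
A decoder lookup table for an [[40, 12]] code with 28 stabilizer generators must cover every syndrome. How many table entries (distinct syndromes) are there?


Each stabilizer generator gives a binary (+1 or -1) measurement outcome.
With 28 independent generators:
Total syndromes = 2^28
= 268435456

268435456


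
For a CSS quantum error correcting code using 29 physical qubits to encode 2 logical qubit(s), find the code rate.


Code rate R = k/n
= 2/29
= 0.0690

0.0690


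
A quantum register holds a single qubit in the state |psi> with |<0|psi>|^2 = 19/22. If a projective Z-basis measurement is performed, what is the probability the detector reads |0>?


|alpha|^2 = 19/22 = 0.8636
|beta|^2 = 1 - 19/22 = 3/22 = 0.1364
P(|0>) = |alpha|^2 = 0.8636

0.8636


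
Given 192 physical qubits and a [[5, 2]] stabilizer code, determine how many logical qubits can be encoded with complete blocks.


Each code block uses 5 physical qubits for 2 logical qubit(s).
Number of complete blocks = floor(192 / 5) = 38
Logical qubits = 38 * 2
= 76

76


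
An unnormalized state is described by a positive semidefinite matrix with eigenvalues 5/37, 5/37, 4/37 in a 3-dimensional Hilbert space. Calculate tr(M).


tr(M) = sum of eigenvalues
= 5/37 + 5/37 + 4/37
= 14/37
= 0.3784

0.3784


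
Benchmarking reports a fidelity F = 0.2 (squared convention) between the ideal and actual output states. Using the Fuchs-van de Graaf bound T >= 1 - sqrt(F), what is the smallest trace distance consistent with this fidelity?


Fuchs-van de Graaf (squared-fidelity convention): 1 - sqrt(F) <= T <= sqrt(1 - F).
Lower bound: T >= 1 - sqrt(F)
sqrt(F) = sqrt(0.2) = 0.4472
T >= 1 - 0.4472
T >= 0.5528

0.5528


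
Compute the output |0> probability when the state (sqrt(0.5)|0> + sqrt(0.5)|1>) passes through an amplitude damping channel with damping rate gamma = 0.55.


For amplitude damping with parameter gamma on state sqrt(a)|0> + sqrt(b)|1>:
alpha^2 = 0.5, beta^2 = 0.5
P(|0>) = alpha^2 + gamma * beta^2
= 0.5 + 0.55 * 0.5
= 0.5 + 0.2750
= 0.7750

0.7750


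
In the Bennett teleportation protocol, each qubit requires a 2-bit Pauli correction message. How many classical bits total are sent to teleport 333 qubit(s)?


Quantum teleportation requires 2 classical bits per qubit teleported.
333 qubit(s) -> 2 * 333 = 666 classical bits

666


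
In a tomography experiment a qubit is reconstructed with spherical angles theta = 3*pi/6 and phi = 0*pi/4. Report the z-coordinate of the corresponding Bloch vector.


theta = 1.5708, phi = 0.0000
r_z = cos(theta) = 0.0000

0.0000


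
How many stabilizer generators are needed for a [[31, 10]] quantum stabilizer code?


For an [[n,k]] stabilizer code:
Number of stabilizer generators = n - k
= 31 - 10
= 21

21


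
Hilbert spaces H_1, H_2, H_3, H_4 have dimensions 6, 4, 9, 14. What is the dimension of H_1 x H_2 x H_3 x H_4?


dim(H_1 x H_2 x H_3 x H_4) = 6 * 4 * 9 * 14
= 24 * 9 * 14
= 216 * 14
= 3024

3024


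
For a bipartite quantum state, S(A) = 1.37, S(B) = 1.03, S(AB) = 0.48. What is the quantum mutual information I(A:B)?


I(A:B) = S(A) + S(B) - S(AB)
= 1.37 + 1.03 - 0.48
= 1.9200

1.9200


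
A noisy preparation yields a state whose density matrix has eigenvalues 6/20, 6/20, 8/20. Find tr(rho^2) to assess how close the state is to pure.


tr(rho^2) = sum of eigenvalues squared
= (6/20)^2 + (6/20)^2 + (8/20)^2
= (36 + 36 + 64) / 400
= 136/400
= 0.3400

0.3400


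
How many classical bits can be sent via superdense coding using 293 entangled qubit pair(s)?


Superdense coding allows 2 classical bits per shared entangled pair.
293 pair(s) -> 2 * 293 = 586 classical bits

586


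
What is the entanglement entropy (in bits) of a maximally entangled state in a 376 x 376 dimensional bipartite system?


For a maximally entangled state in d x d:
S = log2(d) = log2(376)
= 8.5546

8.5546


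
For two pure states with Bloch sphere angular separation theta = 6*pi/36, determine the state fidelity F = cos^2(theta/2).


For states separated by angle theta on Bloch sphere:
F = cos^2(theta/2)
theta = 6*pi/36 = 0.5236
theta/2 = 0.2618
cos(theta/2) = 0.9659
F = 0.9330

0.9330


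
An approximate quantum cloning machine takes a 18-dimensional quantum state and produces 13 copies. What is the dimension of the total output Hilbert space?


Output space = H^(tensor 13) where dim(H) = 18
dim = 18^13
= 324 (after 2 factors)
= 5832 (after 3 factors)
= 104976 (after 4 factors)
= 1889568 (after 5 factors)
= 34012224 (after 6 factors)
= 612220032 (after 7 factors)
= 11019960576 (after 8 factors)
= 198359290368 (after 9 factors)
= 3570467226624 (after 10 factors)
= 64268410079232 (after 11 factors)
= 1156831381426176 (after 12 factors)
= 20822964865671168 (after 13 factors)
= 20822964865671168

20822964865671168


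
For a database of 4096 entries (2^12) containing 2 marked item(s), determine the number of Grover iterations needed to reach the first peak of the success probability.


After j Grover iterations the success probability is P(j) = sin^2((2j+1)*theta), where sin(theta) = sqrt(k/N).
N = 2^12 = 4096, k = 2
sin(theta) = sqrt(k/N) = 0.02209708691
theta = arcsin(sqrt(k/N)) = 0.02209888557 rad
P(j) reaches its first maximum when (2j+1)*theta is as close as possible to pi/2, i.e. j = round(pi/(4*theta) - 1/2).
pi/(4*theta) - 1/2 = 35.0402
(For comparison, the common estimate pi/4 * sqrt(N/k) = 35.5431; the exact maximiser is used here.)
Optimal iterations = 35

35


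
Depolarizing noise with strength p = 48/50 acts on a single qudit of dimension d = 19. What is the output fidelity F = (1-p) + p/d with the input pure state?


F = (1-p) + p/d
= (1 - 0.9600) + 0.9600/19
= 0.0400 + 0.0505
= 0.0905

0.0905


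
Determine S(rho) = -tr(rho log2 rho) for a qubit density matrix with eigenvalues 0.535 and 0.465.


S = -p*log2(p) - (1-p)*log2(1-p)
p = 0.5350, 1-p = 0.4650
= -0.5350 * log2(0.5350) - 0.4650 * log2(0.4650)
= -(-0.4828) - (-0.5137)
= 0.9965

0.9965


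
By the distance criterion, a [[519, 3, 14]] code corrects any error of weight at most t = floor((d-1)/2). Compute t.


Code parameters: [[519, 3, 14]], distance d = 14.
Number of correctable errors = floor((d-1)/2)
= floor((14 - 1)/2)
= floor(13/2)
= 6

6


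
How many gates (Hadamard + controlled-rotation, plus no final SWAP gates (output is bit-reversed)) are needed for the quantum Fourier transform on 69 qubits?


Hadamard gates: 69
Controlled rotations: n*(n-1)/2 = 69*68/2 = 2346
SWAP gates: 0 (omitted)
Total = 69 + 2346
= 2415

2415


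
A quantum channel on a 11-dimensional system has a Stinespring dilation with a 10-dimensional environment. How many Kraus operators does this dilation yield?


Tracing out the environment in an orthonormal basis {|i>_E} gives Kraus operators K_i = <i|_E U |0>_E.
Number of Kraus operators = dim(H_env) = d_env
= 10

10


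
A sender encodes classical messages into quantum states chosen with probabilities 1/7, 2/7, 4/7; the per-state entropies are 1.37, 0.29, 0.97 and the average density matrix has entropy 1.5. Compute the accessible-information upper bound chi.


chi = S(rho) - sum_i p_i * S(rho_i)
Weighted entropy = 1/7 * 1.37 + 2/7 * 0.29 + 4/7 * 0.97
= 0.8329
chi = 1.5 - 0.8329
= 0.6671

0.6671


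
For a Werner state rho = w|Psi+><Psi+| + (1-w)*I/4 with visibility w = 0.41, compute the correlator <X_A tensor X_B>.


|Psi+> = (|01> + |10>)/sqrt(2)
For the pure Bell state, <X_A X_B> = +1 (Bell-state Pauli correlator).
The maximally-mixed part I/4 has tr(I/4 * P tensor P) = 0 for any traceless Pauli P.
So <X_A X_B>_rho = w * (+1) + (1 - w) * 0
= 0.41 * (+1)
= 0.4100

0.4100


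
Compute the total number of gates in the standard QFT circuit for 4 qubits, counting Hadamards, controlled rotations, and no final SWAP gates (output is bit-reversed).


Hadamard gates: 4
Controlled rotations: n*(n-1)/2 = 4*3/2 = 6
SWAP gates: 0 (omitted)
Total = 4 + 6
= 10

10


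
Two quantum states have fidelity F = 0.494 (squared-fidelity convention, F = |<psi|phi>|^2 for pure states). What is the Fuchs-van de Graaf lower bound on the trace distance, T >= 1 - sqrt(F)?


Fuchs-van de Graaf (squared-fidelity convention): 1 - sqrt(F) <= T <= sqrt(1 - F).
Lower bound: T >= 1 - sqrt(F)
sqrt(F) = sqrt(0.494) = 0.7029
T >= 1 - 0.7029
T >= 0.2971

0.2971


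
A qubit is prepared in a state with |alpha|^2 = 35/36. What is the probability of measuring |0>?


|alpha|^2 = 35/36 = 0.9722
|beta|^2 = 1 - 35/36 = 1/36 = 0.0278
P(|0>) = |alpha|^2 = 0.9722

0.9722


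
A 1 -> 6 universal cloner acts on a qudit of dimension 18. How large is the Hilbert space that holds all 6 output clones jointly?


Output space = H^(tensor 6) where dim(H) = 18
dim = 18^6
= 324 (after 2 factors)
= 5832 (after 3 factors)
= 104976 (after 4 factors)
= 1889568 (after 5 factors)
= 34012224 (after 6 factors)
= 34012224

34012224


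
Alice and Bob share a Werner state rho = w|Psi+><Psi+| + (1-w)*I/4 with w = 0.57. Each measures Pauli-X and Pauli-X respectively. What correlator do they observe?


|Psi+> = (|01> + |10>)/sqrt(2)
For the pure Bell state, <X_A X_B> = +1 (Bell-state Pauli correlator).
The maximally-mixed part I/4 has tr(I/4 * P tensor P) = 0 for any traceless Pauli P.
So <X_A X_B>_rho = w * (+1) + (1 - w) * 0
= 0.57 * (+1)
= 0.5700

0.5700


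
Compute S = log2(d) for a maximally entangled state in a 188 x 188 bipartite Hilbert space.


For a maximally entangled state in d x d:
S = log2(d) = log2(188)
= 7.5546

7.5546


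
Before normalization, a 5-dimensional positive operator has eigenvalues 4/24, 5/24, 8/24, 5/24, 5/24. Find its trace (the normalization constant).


tr(M) = sum of eigenvalues
= 4/24 + 5/24 + 8/24 + 5/24 + 5/24
= 27/24
= 1.1250

1.1250


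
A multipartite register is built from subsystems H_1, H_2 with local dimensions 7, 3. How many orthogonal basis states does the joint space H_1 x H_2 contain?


dim(H_1 x H_2) = 7 * 3
= 21

21


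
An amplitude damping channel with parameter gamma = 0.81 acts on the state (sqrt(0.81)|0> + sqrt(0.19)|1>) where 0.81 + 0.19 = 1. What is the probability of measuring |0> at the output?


For amplitude damping with parameter gamma on state sqrt(a)|0> + sqrt(b)|1>:
alpha^2 = 0.81, beta^2 = 0.19
P(|0>) = alpha^2 + gamma * beta^2
= 0.81 + 0.81 * 0.19
= 0.81 + 0.1539
= 0.9639

0.9639


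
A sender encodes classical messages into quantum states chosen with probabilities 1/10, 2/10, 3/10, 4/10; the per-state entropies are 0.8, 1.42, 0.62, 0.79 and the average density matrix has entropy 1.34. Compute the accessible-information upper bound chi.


chi = S(rho) - sum_i p_i * S(rho_i)
Weighted entropy = 1/10 * 0.8 + 2/10 * 1.42 + 3/10 * 0.62 + 4/10 * 0.79
= 0.8660
chi = 1.34 - 0.8660
= 0.4740

0.4740


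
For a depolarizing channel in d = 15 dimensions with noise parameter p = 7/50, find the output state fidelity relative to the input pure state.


F = (1-p) + p/d
= (1 - 0.1400) + 0.1400/15
= 0.8600 + 0.0093
= 0.8693

0.8693


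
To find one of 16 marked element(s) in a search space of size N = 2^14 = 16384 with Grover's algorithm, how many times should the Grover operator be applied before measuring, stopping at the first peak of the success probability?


After j Grover iterations the success probability is P(j) = sin^2((2j+1)*theta), where sin(theta) = sqrt(k/N).
N = 2^14 = 16384, k = 16
sin(theta) = sqrt(k/N) = 0.03125
theta = arcsin(sqrt(k/N)) = 0.0312550885 rad
P(j) reaches its first maximum when (2j+1)*theta is as close as possible to pi/2, i.e. j = round(pi/(4*theta) - 1/2).
pi/(4*theta) - 1/2 = 24.6286
(For comparison, the common estimate pi/4 * sqrt(N/k) = 25.1327; the exact maximiser is used here.)
Optimal iterations = 25

25


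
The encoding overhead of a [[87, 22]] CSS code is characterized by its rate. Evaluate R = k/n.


Code rate R = k/n
= 22/87
= 0.2529

0.2529


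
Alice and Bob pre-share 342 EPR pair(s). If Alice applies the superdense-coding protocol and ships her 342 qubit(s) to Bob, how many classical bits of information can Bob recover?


Superdense coding allows 2 classical bits per shared entangled pair.
342 pair(s) -> 2 * 342 = 684 classical bits

684


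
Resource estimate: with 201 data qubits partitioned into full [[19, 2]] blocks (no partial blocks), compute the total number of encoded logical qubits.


Each code block uses 19 physical qubits for 2 logical qubit(s).
Number of complete blocks = floor(201 / 19) = 10
Logical qubits = 10 * 2
= 20

20


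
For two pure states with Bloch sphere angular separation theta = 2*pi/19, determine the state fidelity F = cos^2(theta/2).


For states separated by angle theta on Bloch sphere:
F = cos^2(theta/2)
theta = 2*pi/19 = 0.3307
theta/2 = 0.1653
cos(theta/2) = 0.9864
F = 0.9729

0.9729


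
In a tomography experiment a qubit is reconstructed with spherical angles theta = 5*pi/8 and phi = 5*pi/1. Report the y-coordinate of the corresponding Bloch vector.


theta = 1.9635, phi = 15.7080
r_y = sin(theta)*sin(phi) = 0.9239 * 0.0000
r_y = 0.0000

0.0000


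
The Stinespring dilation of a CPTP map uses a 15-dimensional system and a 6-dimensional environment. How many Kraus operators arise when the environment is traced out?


Tracing out the environment in an orthonormal basis {|i>_E} gives Kraus operators K_i = <i|_E U |0>_E.
Number of Kraus operators = dim(H_env) = d_env
= 6

6


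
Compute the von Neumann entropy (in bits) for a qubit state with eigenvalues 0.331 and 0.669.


S = -p*log2(p) - (1-p)*log2(1-p)
p = 0.3310, 1-p = 0.6690
= -0.3310 * log2(0.3310) - 0.6690 * log2(0.6690)
= -(-0.5280) - (-0.3880)
= 0.9159

0.9159


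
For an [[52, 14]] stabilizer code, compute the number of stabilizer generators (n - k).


For an [[n,k]] stabilizer code:
Number of stabilizer generators = n - k
= 52 - 14
= 38

38


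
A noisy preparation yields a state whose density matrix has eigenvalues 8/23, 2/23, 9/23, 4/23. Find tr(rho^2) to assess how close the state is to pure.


tr(rho^2) = sum of eigenvalues squared
= (8/23)^2 + (2/23)^2 + (9/23)^2 + (4/23)^2
= (64 + 4 + 81 + 16) / 529
= 165/529
= 0.3119

0.3119


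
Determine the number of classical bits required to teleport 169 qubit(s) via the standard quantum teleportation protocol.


Quantum teleportation requires 2 classical bits per qubit teleported.
169 qubit(s) -> 2 * 169 = 338 classical bits

338


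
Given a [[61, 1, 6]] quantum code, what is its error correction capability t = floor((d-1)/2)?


Code parameters: [[61, 1, 6]], distance d = 6.
Number of correctable errors = floor((d-1)/2)
= floor((6 - 1)/2)
= floor(5/2)
= 2

2


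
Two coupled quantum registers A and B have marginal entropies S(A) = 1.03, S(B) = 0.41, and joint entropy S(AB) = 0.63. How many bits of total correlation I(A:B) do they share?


I(A:B) = S(A) + S(B) - S(AB)
= 1.03 + 0.41 - 0.63
= 0.8100

0.8100


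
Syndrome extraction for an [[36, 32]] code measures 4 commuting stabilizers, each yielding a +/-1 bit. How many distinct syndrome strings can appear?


Each stabilizer generator gives a binary (+1 or -1) measurement outcome.
With 4 independent generators:
Total syndromes = 2^4
= 16

16


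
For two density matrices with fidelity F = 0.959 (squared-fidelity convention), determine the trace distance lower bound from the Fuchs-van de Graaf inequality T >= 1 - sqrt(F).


Fuchs-van de Graaf (squared-fidelity convention): 1 - sqrt(F) <= T <= sqrt(1 - F).
Lower bound: T >= 1 - sqrt(F)
sqrt(F) = sqrt(0.959) = 0.9793
T >= 1 - 0.9793
T >= 0.0207

0.0207


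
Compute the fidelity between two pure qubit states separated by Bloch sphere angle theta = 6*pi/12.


For states separated by angle theta on Bloch sphere:
F = cos^2(theta/2)
theta = 6*pi/12 = 1.5708
theta/2 = 0.7854
cos(theta/2) = 0.7071
F = 0.5000

0.5000


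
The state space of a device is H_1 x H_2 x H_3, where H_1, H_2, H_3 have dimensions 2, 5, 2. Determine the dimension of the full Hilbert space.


dim(H_1 x H_2 x H_3) = 2 * 5 * 2
= 10 * 2
= 20

20


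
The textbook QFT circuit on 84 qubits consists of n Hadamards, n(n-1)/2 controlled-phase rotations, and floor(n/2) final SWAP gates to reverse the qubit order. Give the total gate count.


Hadamard gates: 84
Controlled rotations: n*(n-1)/2 = 84*83/2 = 3486
SWAP gates: floor(n/2) = floor(84/2) = 42
Total = 84 + 3486 + 42
= 3612

3612


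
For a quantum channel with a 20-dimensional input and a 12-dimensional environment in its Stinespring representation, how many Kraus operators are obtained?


Tracing out the environment in an orthonormal basis {|i>_E} gives Kraus operators K_i = <i|_E U |0>_E.
Number of Kraus operators = dim(H_env) = d_env
= 12

12


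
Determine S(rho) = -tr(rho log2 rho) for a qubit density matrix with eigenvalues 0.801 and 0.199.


S = -p*log2(p) - (1-p)*log2(1-p)
p = 0.8010, 1-p = 0.1990
= -0.8010 * log2(0.8010) - 0.1990 * log2(0.1990)
= -(-0.2564) - (-0.4635)
= 0.7199

0.7199


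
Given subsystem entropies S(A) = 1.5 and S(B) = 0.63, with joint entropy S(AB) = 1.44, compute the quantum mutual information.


I(A:B) = S(A) + S(B) - S(AB)
= 1.5 + 0.63 - 1.44
= 0.6900

0.6900


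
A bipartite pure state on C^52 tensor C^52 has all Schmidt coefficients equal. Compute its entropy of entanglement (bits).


For a maximally entangled state in d x d:
S = log2(d) = log2(52)
= 5.7004

5.7004


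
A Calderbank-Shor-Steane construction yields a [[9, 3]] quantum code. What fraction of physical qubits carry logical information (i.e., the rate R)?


Code rate R = k/n
= 3/9
= 0.3333

0.3333


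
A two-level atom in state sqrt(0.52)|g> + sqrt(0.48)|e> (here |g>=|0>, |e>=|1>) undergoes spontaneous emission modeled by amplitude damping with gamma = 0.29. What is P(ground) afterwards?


For amplitude damping with parameter gamma on state sqrt(a)|0> + sqrt(b)|1>:
alpha^2 = 0.52, beta^2 = 0.48
P(|0>) = alpha^2 + gamma * beta^2
= 0.52 + 0.29 * 0.48
= 0.52 + 0.1392
= 0.6592

0.6592


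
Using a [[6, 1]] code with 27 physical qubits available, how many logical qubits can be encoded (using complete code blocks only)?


Each code block uses 6 physical qubits for 1 logical qubit(s).
Number of complete blocks = floor(27 / 6) = 4
Logical qubits = 4 * 1
= 4

4


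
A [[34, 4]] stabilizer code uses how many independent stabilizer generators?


For an [[n,k]] stabilizer code:
Number of stabilizer generators = n - k
= 34 - 4
= 30

30


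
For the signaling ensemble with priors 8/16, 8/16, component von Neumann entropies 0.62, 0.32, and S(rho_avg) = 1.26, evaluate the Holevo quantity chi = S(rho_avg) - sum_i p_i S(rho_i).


chi = S(rho) - sum_i p_i * S(rho_i)
Weighted entropy = 8/16 * 0.62 + 8/16 * 0.32
= 0.4700
chi = 1.26 - 0.4700
= 0.7900

0.7900


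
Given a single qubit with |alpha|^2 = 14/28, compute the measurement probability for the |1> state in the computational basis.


|alpha|^2 = 14/28 = 0.5000
|beta|^2 = 1 - 14/28 = 14/28 = 0.5000
P(|1>) = |beta|^2 = 0.5000

0.5000


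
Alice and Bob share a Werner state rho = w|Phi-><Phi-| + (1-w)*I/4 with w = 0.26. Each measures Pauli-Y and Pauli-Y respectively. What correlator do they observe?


|Phi-> = (|00> - |11>)/sqrt(2)
For the pure Bell state, <Y_A Y_B> = +1 (Bell-state Pauli correlator).
The maximally-mixed part I/4 has tr(I/4 * P tensor P) = 0 for any traceless Pauli P.
So <Y_A Y_B>_rho = w * (+1) + (1 - w) * 0
= 0.26 * (+1)
= 0.2600

0.2600


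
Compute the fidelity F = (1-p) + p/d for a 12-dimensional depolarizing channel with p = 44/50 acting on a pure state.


F = (1-p) + p/d
= (1 - 0.8800) + 0.8800/12
= 0.1200 + 0.0733
= 0.1933

0.1933


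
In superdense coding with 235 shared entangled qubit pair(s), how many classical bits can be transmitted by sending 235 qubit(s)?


Superdense coding allows 2 classical bits per shared entangled pair.
235 pair(s) -> 2 * 235 = 470 classical bits

470


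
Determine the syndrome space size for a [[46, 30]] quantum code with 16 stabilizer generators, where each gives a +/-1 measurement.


Each stabilizer generator gives a binary (+1 or -1) measurement outcome.
With 16 independent generators:
Total syndromes = 2^16
= 65536

65536


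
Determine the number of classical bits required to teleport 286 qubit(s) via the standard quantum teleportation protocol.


Quantum teleportation requires 2 classical bits per qubit teleported.
286 qubit(s) -> 2 * 286 = 572 classical bits

572


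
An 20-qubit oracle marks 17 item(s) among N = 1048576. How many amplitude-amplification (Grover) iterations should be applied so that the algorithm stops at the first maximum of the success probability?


After j Grover iterations the success probability is P(j) = sin^2((2j+1)*theta), where sin(theta) = sqrt(k/N).
N = 2^20 = 1048576, k = 17
sin(theta) = sqrt(k/N) = 0.004026470338
theta = arcsin(sqrt(k/N)) = 0.004026481217 rad
P(j) reaches its first maximum when (2j+1)*theta is as close as possible to pi/2, i.e. j = round(pi/(4*theta) - 1/2).
pi/(4*theta) - 1/2 = 194.5582
(For comparison, the common estimate pi/4 * sqrt(N/k) = 195.0587; the exact maximiser is used here.)
Optimal iterations = 195

195


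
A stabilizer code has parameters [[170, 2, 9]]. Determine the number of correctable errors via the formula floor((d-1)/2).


Code parameters: [[170, 2, 9]], distance d = 9.
Number of correctable errors = floor((d-1)/2)
= floor((9 - 1)/2)
= floor(8/2)
= 4

4


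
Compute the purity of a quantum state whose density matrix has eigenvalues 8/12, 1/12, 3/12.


tr(rho^2) = sum of eigenvalues squared
= (8/12)^2 + (1/12)^2 + (3/12)^2
= (64 + 1 + 9) / 144
= 74/144
= 0.5139

0.5139


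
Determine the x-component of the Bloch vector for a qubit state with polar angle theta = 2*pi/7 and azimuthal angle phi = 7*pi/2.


theta = 0.8976, phi = 10.9956
r_x = sin(theta)*cos(phi) = 0.7818 * 0.0000
r_x = 0.0000

0.0000


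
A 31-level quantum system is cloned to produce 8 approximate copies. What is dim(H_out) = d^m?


Output space = H^(tensor 8) where dim(H) = 31
dim = 31^8
= 961 (after 2 factors)
= 29791 (after 3 factors)
= 923521 (after 4 factors)
= 28629151 (after 5 factors)
= 887503681 (after 6 factors)
= 27512614111 (after 7 factors)
= 852891037441 (after 8 factors)
= 852891037441

852891037441


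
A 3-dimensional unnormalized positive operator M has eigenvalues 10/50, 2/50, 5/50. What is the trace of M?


tr(M) = sum of eigenvalues
= 10/50 + 2/50 + 5/50
= 17/50
= 0.3400

0.3400


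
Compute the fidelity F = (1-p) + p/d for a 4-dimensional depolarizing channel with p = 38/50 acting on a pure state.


F = (1-p) + p/d
= (1 - 0.7600) + 0.7600/4
= 0.2400 + 0.1900
= 0.4300

0.4300


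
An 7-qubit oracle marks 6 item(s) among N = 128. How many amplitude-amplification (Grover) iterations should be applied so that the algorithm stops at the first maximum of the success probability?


After j Grover iterations the success probability is P(j) = sin^2((2j+1)*theta), where sin(theta) = sqrt(k/N).
N = 2^7 = 128, k = 6
sin(theta) = sqrt(k/N) = 0.2165063509
theta = arcsin(sqrt(k/N)) = 0.2182345144 rad
P(j) reaches its first maximum when (2j+1)*theta is as close as possible to pi/2, i.e. j = round(pi/(4*theta) - 1/2).
pi/(4*theta) - 1/2 = 3.0989
(For comparison, the common estimate pi/4 * sqrt(N/k) = 3.6276; the exact maximiser is used here.)
Optimal iterations = 3

3


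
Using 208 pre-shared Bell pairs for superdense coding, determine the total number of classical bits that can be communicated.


Superdense coding allows 2 classical bits per shared entangled pair.
208 pair(s) -> 2 * 208 = 416 classical bits

416


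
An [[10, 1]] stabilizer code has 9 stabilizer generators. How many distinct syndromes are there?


Each stabilizer generator gives a binary (+1 or -1) measurement outcome.
With 9 independent generators:
Total syndromes = 2^9
= 512

512


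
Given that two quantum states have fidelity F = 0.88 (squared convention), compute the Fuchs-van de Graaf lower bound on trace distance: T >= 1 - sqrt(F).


Fuchs-van de Graaf (squared-fidelity convention): 1 - sqrt(F) <= T <= sqrt(1 - F).
Lower bound: T >= 1 - sqrt(F)
sqrt(F) = sqrt(0.88) = 0.9381
T >= 1 - 0.9381
T >= 0.0619

0.0619


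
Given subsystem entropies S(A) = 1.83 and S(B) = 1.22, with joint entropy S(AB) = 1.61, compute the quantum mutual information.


I(A:B) = S(A) + S(B) - S(AB)
= 1.83 + 1.22 - 1.61
= 1.4400

1.4400


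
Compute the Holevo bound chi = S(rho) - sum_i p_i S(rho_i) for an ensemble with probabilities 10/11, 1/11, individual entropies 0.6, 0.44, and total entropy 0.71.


chi = S(rho) - sum_i p_i * S(rho_i)
Weighted entropy = 10/11 * 0.6 + 1/11 * 0.44
= 0.5855
chi = 0.71 - 0.5855
= 0.1245

0.1245


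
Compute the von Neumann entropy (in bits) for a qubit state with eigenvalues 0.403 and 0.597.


S = -p*log2(p) - (1-p)*log2(1-p)
p = 0.4030, 1-p = 0.5970
= -0.4030 * log2(0.4030) - 0.5970 * log2(0.5970)
= -(-0.5284) - (-0.4443)
= 0.9727

0.9727


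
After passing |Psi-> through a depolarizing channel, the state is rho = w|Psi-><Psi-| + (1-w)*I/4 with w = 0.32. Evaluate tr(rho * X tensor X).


|Psi-> = (|01> - |10>)/sqrt(2)
For the pure Bell state, <X_A X_B> = -1 (Bell-state Pauli correlator).
The maximally-mixed part I/4 has tr(I/4 * P tensor P) = 0 for any traceless Pauli P.
So <X_A X_B>_rho = w * (-1) + (1 - w) * 0
= 0.32 * (-1)
= -0.3200

-0.3200


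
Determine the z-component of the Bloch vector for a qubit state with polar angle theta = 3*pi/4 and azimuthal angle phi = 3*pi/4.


theta = 2.3562, phi = 2.3562
r_z = cos(theta) = -0.7071

-0.7071


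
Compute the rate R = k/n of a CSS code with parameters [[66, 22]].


Code rate R = k/n
= 22/66
= 0.3333

0.3333


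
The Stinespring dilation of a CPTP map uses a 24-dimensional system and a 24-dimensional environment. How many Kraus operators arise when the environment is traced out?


Tracing out the environment in an orthonormal basis {|i>_E} gives Kraus operators K_i = <i|_E U |0>_E.
Number of Kraus operators = dim(H_env) = d_env
= 24

24


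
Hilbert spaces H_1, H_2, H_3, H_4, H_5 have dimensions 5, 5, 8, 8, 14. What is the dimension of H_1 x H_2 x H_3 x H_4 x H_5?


dim(H_1 x H_2 x H_3 x H_4 x H_5) = 5 * 5 * 8 * 8 * 14
= 25 * 8 * 8 * 14
= 200 * 8 * 14
= 1600 * 14
= 22400

22400


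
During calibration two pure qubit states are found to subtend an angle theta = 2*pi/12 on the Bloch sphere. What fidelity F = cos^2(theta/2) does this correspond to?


For states separated by angle theta on Bloch sphere:
F = cos^2(theta/2)
theta = 2*pi/12 = 0.5236
theta/2 = 0.2618
cos(theta/2) = 0.9659
F = 0.9330

0.9330


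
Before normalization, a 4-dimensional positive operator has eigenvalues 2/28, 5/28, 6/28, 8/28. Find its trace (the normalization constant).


tr(M) = sum of eigenvalues
= 2/28 + 5/28 + 6/28 + 8/28
= 21/28
= 0.7500

0.7500


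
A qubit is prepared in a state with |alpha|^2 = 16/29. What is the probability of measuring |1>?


|alpha|^2 = 16/29 = 0.5517
|beta|^2 = 1 - 16/29 = 13/29 = 0.4483
P(|1>) = |beta|^2 = 0.4483

0.4483


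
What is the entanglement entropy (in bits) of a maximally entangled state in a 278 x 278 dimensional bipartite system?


For a maximally entangled state in d x d:
S = log2(d) = log2(278)
= 8.1189

8.1189


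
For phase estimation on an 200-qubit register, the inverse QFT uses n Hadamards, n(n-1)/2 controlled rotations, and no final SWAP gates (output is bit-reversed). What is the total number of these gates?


Hadamard gates: 200
Controlled rotations: n*(n-1)/2 = 200*199/2 = 19900
SWAP gates: 0 (omitted)
Total = 200 + 19900
= 20100

20100


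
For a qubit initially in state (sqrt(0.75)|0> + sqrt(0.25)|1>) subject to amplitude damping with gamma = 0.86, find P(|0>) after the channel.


For amplitude damping with parameter gamma on state sqrt(a)|0> + sqrt(b)|1>:
alpha^2 = 0.75, beta^2 = 0.25
P(|0>) = alpha^2 + gamma * beta^2
= 0.75 + 0.86 * 0.25
= 0.75 + 0.2150
= 0.9650

0.9650


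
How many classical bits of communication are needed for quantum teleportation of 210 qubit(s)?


Quantum teleportation requires 2 classical bits per qubit teleported.
210 qubit(s) -> 2 * 210 = 420 classical bits

420


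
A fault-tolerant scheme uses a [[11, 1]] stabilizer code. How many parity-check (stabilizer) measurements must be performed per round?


For an [[n,k]] stabilizer code:
Number of stabilizer generators = n - k
= 11 - 1
= 10

10


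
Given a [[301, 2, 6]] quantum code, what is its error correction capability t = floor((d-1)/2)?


Code parameters: [[301, 2, 6]], distance d = 6.
Number of correctable errors = floor((d-1)/2)
= floor((6 - 1)/2)
= floor(5/2)
= 2

2


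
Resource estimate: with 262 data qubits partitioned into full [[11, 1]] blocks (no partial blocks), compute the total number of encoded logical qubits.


Each code block uses 11 physical qubits for 1 logical qubit(s).
Number of complete blocks = floor(262 / 11) = 23
Logical qubits = 23 * 1
= 23

23


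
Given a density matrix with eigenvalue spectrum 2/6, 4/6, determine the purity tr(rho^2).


tr(rho^2) = sum of eigenvalues squared
= (2/6)^2 + (4/6)^2
= (4 + 16) / 36
= 20/36
= 0.5556

0.5556


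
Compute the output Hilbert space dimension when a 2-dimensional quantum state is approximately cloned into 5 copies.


Output space = H^(tensor 5) where dim(H) = 2
dim = 2^5
= 4 (after 2 factors)
= 8 (after 3 factors)
= 16 (after 4 factors)
= 32 (after 5 factors)
= 32

32


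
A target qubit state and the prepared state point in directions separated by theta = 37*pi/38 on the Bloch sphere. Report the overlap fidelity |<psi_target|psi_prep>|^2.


For states separated by angle theta on Bloch sphere:
F = cos^2(theta/2)
theta = 37*pi/38 = 3.0589
theta/2 = 1.5295
cos(theta/2) = 0.0413
F = 0.0017

0.0017


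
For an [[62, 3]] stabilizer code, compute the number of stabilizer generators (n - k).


For an [[n,k]] stabilizer code:
Number of stabilizer generators = n - k
= 62 - 3
= 59

59


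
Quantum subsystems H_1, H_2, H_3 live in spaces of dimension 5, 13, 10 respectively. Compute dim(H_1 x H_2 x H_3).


dim(H_1 x H_2 x H_3) = 5 * 13 * 10
= 65 * 10
= 650

650


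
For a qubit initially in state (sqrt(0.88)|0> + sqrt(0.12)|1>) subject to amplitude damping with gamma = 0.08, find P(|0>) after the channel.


For amplitude damping with parameter gamma on state sqrt(a)|0> + sqrt(b)|1>:
alpha^2 = 0.88, beta^2 = 0.12
P(|0>) = alpha^2 + gamma * beta^2
= 0.88 + 0.08 * 0.12
= 0.88 + 0.0096
= 0.8896

0.8896


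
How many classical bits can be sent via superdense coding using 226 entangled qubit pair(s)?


Superdense coding allows 2 classical bits per shared entangled pair.
226 pair(s) -> 2 * 226 = 452 classical bits

452


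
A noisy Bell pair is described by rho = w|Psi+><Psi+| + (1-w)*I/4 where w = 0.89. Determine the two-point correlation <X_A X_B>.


|Psi+> = (|01> + |10>)/sqrt(2)
For the pure Bell state, <X_A X_B> = +1 (Bell-state Pauli correlator).
The maximally-mixed part I/4 has tr(I/4 * P tensor P) = 0 for any traceless Pauli P.
So <X_A X_B>_rho = w * (+1) + (1 - w) * 0
= 0.89 * (+1)
= 0.8900

0.8900


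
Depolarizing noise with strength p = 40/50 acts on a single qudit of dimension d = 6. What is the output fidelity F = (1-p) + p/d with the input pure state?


F = (1-p) + p/d
= (1 - 0.8000) + 0.8000/6
= 0.2000 + 0.1333
= 0.3333

0.3333


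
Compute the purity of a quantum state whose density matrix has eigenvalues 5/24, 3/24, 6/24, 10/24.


tr(rho^2) = sum of eigenvalues squared
= (5/24)^2 + (3/24)^2 + (6/24)^2 + (10/24)^2
= (25 + 9 + 36 + 100) / 576
= 170/576
= 0.2951

0.2951


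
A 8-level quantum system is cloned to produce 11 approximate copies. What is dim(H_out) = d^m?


Output space = H^(tensor 11) where dim(H) = 8
dim = 8^11
= 64 (after 2 factors)
= 512 (after 3 factors)
= 4096 (after 4 factors)
= 32768 (after 5 factors)
= 262144 (after 6 factors)
= 2097152 (after 7 factors)
= 16777216 (after 8 factors)
= 134217728 (after 9 factors)
= 1073741824 (after 10 factors)
= 8589934592 (after 11 factors)
= 8589934592

8589934592


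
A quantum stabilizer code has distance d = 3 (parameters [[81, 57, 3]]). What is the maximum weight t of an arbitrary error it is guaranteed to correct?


Code parameters: [[81, 57, 3]], distance d = 3.
Number of correctable errors = floor((d-1)/2)
= floor((3 - 1)/2)
= floor(2/2)
= 1

1


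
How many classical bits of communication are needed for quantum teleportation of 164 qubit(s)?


Quantum teleportation requires 2 classical bits per qubit teleported.
164 qubit(s) -> 2 * 164 = 328 classical bits

328


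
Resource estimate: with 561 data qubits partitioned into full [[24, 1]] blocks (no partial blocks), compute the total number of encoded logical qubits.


Each code block uses 24 physical qubits for 1 logical qubit(s).
Number of complete blocks = floor(561 / 24) = 23
Logical qubits = 23 * 1
= 23

23


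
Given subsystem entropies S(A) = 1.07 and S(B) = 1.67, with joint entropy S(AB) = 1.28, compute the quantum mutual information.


I(A:B) = S(A) + S(B) - S(AB)
= 1.07 + 1.67 - 1.28
= 1.4600

1.4600


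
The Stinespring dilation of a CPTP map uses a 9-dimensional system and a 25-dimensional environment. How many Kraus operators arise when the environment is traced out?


Tracing out the environment in an orthonormal basis {|i>_E} gives Kraus operators K_i = <i|_E U |0>_E.
Number of Kraus operators = dim(H_env) = d_env
= 25

25


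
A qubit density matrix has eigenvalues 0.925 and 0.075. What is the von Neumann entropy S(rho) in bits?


S = -p*log2(p) - (1-p)*log2(1-p)
p = 0.9250, 1-p = 0.0750
= -0.9250 * log2(0.9250) - 0.0750 * log2(0.0750)
= -(-0.1040) - (-0.2803)
= 0.3843

0.3843


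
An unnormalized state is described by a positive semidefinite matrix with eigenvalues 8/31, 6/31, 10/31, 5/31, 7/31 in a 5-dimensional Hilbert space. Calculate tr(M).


tr(M) = sum of eigenvalues
= 8/31 + 6/31 + 10/31 + 5/31 + 7/31
= 36/31
= 1.1613

1.1613


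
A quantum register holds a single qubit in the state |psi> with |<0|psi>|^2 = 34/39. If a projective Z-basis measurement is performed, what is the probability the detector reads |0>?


|alpha|^2 = 34/39 = 0.8718
|beta|^2 = 1 - 34/39 = 5/39 = 0.1282
P(|0>) = |alpha|^2 = 0.8718

0.8718


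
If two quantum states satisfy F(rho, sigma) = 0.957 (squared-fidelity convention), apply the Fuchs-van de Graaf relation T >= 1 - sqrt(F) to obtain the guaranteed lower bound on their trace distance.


Fuchs-van de Graaf (squared-fidelity convention): 1 - sqrt(F) <= T <= sqrt(1 - F).
Lower bound: T >= 1 - sqrt(F)
sqrt(F) = sqrt(0.957) = 0.9783
T >= 1 - 0.9783
T >= 0.0217

0.0217


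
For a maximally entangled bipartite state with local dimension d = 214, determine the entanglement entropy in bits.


For a maximally entangled state in d x d:
S = log2(d) = log2(214)
= 7.7415

7.7415


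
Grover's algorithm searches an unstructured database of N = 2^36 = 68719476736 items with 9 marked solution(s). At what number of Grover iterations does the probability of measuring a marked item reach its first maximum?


After j Grover iterations the success probability is P(j) = sin^2((2j+1)*theta), where sin(theta) = sqrt(k/N).
N = 2^36 = 68719476736, k = 9
sin(theta) = sqrt(k/N) = 1.14440918e-05
theta = arcsin(sqrt(k/N)) = 1.14440918e-05 rad
P(j) reaches its first maximum when (2j+1)*theta is as close as possible to pi/2, i.e. j = round(pi/(4*theta) - 1/2).
pi/(4*theta) - 1/2 = 68628.6387
(For comparison, the common estimate pi/4 * sqrt(N/k) = 68629.1387; the exact maximiser is used here.)
Optimal iterations = 68629

68629
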